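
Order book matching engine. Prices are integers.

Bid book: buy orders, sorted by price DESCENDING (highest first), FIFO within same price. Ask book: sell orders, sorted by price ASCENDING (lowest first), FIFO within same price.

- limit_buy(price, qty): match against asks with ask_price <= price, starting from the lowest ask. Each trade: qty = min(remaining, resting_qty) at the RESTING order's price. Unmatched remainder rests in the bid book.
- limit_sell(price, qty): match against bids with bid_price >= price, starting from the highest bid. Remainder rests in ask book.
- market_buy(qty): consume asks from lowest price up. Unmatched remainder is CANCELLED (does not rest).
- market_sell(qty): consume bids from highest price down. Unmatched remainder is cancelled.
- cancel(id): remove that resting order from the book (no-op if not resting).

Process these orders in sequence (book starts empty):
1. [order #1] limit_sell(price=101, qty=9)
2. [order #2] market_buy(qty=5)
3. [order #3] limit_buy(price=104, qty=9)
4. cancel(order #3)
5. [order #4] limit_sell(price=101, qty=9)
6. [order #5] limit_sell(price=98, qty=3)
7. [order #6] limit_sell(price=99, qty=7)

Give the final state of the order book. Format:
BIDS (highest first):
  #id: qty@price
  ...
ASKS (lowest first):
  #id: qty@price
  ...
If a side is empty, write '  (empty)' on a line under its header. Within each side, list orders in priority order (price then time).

Answer: BIDS (highest first):
  (empty)
ASKS (lowest first):
  #5: 3@98
  #6: 7@99
  #4: 9@101

Derivation:
After op 1 [order #1] limit_sell(price=101, qty=9): fills=none; bids=[-] asks=[#1:9@101]
After op 2 [order #2] market_buy(qty=5): fills=#2x#1:5@101; bids=[-] asks=[#1:4@101]
After op 3 [order #3] limit_buy(price=104, qty=9): fills=#3x#1:4@101; bids=[#3:5@104] asks=[-]
After op 4 cancel(order #3): fills=none; bids=[-] asks=[-]
After op 5 [order #4] limit_sell(price=101, qty=9): fills=none; bids=[-] asks=[#4:9@101]
After op 6 [order #5] limit_sell(price=98, qty=3): fills=none; bids=[-] asks=[#5:3@98 #4:9@101]
After op 7 [order #6] limit_sell(price=99, qty=7): fills=none; bids=[-] asks=[#5:3@98 #6:7@99 #4:9@101]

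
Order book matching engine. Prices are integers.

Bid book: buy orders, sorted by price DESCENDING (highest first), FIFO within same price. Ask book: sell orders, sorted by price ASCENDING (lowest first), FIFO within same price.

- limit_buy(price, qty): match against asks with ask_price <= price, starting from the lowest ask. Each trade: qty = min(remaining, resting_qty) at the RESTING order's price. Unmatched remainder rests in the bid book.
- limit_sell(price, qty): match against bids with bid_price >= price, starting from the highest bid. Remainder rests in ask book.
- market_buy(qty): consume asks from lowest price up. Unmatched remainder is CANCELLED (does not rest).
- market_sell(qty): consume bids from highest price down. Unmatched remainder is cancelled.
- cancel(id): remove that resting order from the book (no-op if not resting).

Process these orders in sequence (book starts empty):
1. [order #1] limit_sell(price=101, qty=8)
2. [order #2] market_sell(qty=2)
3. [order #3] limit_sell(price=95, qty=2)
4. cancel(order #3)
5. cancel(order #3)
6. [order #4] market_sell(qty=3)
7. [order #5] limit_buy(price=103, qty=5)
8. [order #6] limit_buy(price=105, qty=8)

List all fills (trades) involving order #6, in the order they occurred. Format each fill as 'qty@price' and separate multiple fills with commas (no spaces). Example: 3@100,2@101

After op 1 [order #1] limit_sell(price=101, qty=8): fills=none; bids=[-] asks=[#1:8@101]
After op 2 [order #2] market_sell(qty=2): fills=none; bids=[-] asks=[#1:8@101]
After op 3 [order #3] limit_sell(price=95, qty=2): fills=none; bids=[-] asks=[#3:2@95 #1:8@101]
After op 4 cancel(order #3): fills=none; bids=[-] asks=[#1:8@101]
After op 5 cancel(order #3): fills=none; bids=[-] asks=[#1:8@101]
After op 6 [order #4] market_sell(qty=3): fills=none; bids=[-] asks=[#1:8@101]
After op 7 [order #5] limit_buy(price=103, qty=5): fills=#5x#1:5@101; bids=[-] asks=[#1:3@101]
After op 8 [order #6] limit_buy(price=105, qty=8): fills=#6x#1:3@101; bids=[#6:5@105] asks=[-]

Answer: 3@101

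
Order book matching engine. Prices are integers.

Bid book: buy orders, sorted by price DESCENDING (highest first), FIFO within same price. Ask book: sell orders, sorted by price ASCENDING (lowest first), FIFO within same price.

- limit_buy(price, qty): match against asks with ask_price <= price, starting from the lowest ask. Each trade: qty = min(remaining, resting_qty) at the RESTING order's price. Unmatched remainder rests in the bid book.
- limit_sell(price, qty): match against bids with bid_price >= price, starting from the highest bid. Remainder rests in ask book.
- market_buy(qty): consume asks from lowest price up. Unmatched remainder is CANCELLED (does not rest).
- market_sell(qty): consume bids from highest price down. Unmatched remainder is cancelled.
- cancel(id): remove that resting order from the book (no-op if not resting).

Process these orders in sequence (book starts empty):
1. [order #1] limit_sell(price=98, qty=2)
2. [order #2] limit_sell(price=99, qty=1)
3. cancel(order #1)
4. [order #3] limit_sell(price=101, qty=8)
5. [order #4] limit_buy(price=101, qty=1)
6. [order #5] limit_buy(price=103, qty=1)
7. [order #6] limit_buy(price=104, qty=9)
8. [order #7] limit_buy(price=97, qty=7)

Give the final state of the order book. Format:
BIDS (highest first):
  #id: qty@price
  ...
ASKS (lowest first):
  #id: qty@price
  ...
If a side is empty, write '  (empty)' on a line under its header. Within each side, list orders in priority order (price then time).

After op 1 [order #1] limit_sell(price=98, qty=2): fills=none; bids=[-] asks=[#1:2@98]
After op 2 [order #2] limit_sell(price=99, qty=1): fills=none; bids=[-] asks=[#1:2@98 #2:1@99]
After op 3 cancel(order #1): fills=none; bids=[-] asks=[#2:1@99]
After op 4 [order #3] limit_sell(price=101, qty=8): fills=none; bids=[-] asks=[#2:1@99 #3:8@101]
After op 5 [order #4] limit_buy(price=101, qty=1): fills=#4x#2:1@99; bids=[-] asks=[#3:8@101]
After op 6 [order #5] limit_buy(price=103, qty=1): fills=#5x#3:1@101; bids=[-] asks=[#3:7@101]
After op 7 [order #6] limit_buy(price=104, qty=9): fills=#6x#3:7@101; bids=[#6:2@104] asks=[-]
After op 8 [order #7] limit_buy(price=97, qty=7): fills=none; bids=[#6:2@104 #7:7@97] asks=[-]

Answer: BIDS (highest first):
  #6: 2@104
  #7: 7@97
ASKS (lowest first):
  (empty)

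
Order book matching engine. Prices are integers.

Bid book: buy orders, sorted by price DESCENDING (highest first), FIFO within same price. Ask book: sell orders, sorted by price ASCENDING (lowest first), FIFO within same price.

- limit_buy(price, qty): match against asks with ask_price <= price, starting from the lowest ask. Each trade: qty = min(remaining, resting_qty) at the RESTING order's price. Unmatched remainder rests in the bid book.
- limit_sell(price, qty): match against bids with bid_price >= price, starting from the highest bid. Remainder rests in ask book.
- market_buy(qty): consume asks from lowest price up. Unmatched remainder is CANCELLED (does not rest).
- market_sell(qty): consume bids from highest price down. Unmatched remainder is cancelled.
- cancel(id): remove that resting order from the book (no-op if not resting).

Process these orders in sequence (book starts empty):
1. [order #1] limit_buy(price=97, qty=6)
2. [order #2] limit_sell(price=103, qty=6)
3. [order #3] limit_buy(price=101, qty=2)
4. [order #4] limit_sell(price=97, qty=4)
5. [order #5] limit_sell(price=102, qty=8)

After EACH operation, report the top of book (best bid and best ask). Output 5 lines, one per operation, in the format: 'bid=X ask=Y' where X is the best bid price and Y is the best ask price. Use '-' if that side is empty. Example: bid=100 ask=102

After op 1 [order #1] limit_buy(price=97, qty=6): fills=none; bids=[#1:6@97] asks=[-]
After op 2 [order #2] limit_sell(price=103, qty=6): fills=none; bids=[#1:6@97] asks=[#2:6@103]
After op 3 [order #3] limit_buy(price=101, qty=2): fills=none; bids=[#3:2@101 #1:6@97] asks=[#2:6@103]
After op 4 [order #4] limit_sell(price=97, qty=4): fills=#3x#4:2@101 #1x#4:2@97; bids=[#1:4@97] asks=[#2:6@103]
After op 5 [order #5] limit_sell(price=102, qty=8): fills=none; bids=[#1:4@97] asks=[#5:8@102 #2:6@103]

Answer: bid=97 ask=-
bid=97 ask=103
bid=101 ask=103
bid=97 ask=103
bid=97 ask=102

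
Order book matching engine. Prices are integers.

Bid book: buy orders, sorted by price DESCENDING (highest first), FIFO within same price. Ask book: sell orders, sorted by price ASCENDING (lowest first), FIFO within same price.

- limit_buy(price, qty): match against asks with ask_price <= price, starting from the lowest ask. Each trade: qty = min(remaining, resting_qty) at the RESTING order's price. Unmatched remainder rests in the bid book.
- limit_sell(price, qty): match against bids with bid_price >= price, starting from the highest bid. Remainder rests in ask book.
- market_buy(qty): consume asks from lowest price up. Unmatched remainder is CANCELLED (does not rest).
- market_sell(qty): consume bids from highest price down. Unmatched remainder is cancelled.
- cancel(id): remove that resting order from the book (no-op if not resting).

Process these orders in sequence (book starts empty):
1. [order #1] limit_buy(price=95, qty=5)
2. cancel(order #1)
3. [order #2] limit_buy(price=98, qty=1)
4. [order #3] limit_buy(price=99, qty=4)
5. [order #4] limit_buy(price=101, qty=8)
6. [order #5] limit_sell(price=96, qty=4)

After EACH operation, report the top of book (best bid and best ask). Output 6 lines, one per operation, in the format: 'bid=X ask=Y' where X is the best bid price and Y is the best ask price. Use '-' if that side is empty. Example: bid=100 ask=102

Answer: bid=95 ask=-
bid=- ask=-
bid=98 ask=-
bid=99 ask=-
bid=101 ask=-
bid=101 ask=-

Derivation:
After op 1 [order #1] limit_buy(price=95, qty=5): fills=none; bids=[#1:5@95] asks=[-]
After op 2 cancel(order #1): fills=none; bids=[-] asks=[-]
After op 3 [order #2] limit_buy(price=98, qty=1): fills=none; bids=[#2:1@98] asks=[-]
After op 4 [order #3] limit_buy(price=99, qty=4): fills=none; bids=[#3:4@99 #2:1@98] asks=[-]
After op 5 [order #4] limit_buy(price=101, qty=8): fills=none; bids=[#4:8@101 #3:4@99 #2:1@98] asks=[-]
After op 6 [order #5] limit_sell(price=96, qty=4): fills=#4x#5:4@101; bids=[#4:4@101 #3:4@99 #2:1@98] asks=[-]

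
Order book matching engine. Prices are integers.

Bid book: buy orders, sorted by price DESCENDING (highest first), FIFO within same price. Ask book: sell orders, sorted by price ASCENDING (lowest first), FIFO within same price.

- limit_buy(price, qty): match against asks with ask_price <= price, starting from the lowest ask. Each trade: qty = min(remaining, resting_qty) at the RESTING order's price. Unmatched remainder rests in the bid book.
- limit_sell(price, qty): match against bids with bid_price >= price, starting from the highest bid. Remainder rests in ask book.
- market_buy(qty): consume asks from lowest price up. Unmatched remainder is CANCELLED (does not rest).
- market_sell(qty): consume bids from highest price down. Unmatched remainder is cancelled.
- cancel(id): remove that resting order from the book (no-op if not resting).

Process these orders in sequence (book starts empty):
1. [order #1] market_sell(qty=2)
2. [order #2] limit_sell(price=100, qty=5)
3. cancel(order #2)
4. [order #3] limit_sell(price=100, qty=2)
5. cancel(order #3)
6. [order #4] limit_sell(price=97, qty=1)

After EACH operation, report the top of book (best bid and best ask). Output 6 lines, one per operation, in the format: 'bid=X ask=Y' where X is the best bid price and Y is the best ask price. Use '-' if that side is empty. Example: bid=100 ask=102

Answer: bid=- ask=-
bid=- ask=100
bid=- ask=-
bid=- ask=100
bid=- ask=-
bid=- ask=97

Derivation:
After op 1 [order #1] market_sell(qty=2): fills=none; bids=[-] asks=[-]
After op 2 [order #2] limit_sell(price=100, qty=5): fills=none; bids=[-] asks=[#2:5@100]
After op 3 cancel(order #2): fills=none; bids=[-] asks=[-]
After op 4 [order #3] limit_sell(price=100, qty=2): fills=none; bids=[-] asks=[#3:2@100]
After op 5 cancel(order #3): fills=none; bids=[-] asks=[-]
After op 6 [order #4] limit_sell(price=97, qty=1): fills=none; bids=[-] asks=[#4:1@97]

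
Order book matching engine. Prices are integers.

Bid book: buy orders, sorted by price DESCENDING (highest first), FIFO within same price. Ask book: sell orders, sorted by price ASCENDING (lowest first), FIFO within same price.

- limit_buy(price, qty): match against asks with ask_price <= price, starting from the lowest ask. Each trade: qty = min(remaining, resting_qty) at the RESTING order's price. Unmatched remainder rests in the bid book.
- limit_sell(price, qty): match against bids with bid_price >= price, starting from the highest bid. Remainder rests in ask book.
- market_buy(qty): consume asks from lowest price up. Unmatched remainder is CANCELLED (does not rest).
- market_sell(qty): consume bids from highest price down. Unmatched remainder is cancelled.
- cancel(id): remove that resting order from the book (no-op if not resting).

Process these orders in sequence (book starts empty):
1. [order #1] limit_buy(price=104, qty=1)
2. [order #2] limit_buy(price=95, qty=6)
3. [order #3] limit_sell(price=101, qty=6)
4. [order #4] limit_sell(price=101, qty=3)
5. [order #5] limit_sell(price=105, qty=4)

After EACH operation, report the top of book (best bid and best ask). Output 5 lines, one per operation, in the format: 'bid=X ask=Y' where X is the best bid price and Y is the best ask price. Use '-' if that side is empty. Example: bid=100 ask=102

After op 1 [order #1] limit_buy(price=104, qty=1): fills=none; bids=[#1:1@104] asks=[-]
After op 2 [order #2] limit_buy(price=95, qty=6): fills=none; bids=[#1:1@104 #2:6@95] asks=[-]
After op 3 [order #3] limit_sell(price=101, qty=6): fills=#1x#3:1@104; bids=[#2:6@95] asks=[#3:5@101]
After op 4 [order #4] limit_sell(price=101, qty=3): fills=none; bids=[#2:6@95] asks=[#3:5@101 #4:3@101]
After op 5 [order #5] limit_sell(price=105, qty=4): fills=none; bids=[#2:6@95] asks=[#3:5@101 #4:3@101 #5:4@105]

Answer: bid=104 ask=-
bid=104 ask=-
bid=95 ask=101
bid=95 ask=101
bid=95 ask=101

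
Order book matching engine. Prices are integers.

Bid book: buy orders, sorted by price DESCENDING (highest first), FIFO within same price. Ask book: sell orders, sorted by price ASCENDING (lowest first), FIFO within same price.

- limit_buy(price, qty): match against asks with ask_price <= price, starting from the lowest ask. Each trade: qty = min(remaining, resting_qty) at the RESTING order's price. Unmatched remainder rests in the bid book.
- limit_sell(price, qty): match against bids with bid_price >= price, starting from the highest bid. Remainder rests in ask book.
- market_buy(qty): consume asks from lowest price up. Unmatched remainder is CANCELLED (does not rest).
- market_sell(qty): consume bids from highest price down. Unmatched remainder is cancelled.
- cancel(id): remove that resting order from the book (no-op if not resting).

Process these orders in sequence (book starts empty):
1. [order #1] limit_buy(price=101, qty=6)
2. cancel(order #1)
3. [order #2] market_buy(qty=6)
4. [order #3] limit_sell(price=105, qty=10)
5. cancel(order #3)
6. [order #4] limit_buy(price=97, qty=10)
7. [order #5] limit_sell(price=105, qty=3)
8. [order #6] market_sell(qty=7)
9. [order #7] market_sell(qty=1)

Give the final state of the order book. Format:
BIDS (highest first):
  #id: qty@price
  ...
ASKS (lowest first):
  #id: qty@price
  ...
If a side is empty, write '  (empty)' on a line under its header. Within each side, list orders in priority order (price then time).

Answer: BIDS (highest first):
  #4: 2@97
ASKS (lowest first):
  #5: 3@105

Derivation:
After op 1 [order #1] limit_buy(price=101, qty=6): fills=none; bids=[#1:6@101] asks=[-]
After op 2 cancel(order #1): fills=none; bids=[-] asks=[-]
After op 3 [order #2] market_buy(qty=6): fills=none; bids=[-] asks=[-]
After op 4 [order #3] limit_sell(price=105, qty=10): fills=none; bids=[-] asks=[#3:10@105]
After op 5 cancel(order #3): fills=none; bids=[-] asks=[-]
After op 6 [order #4] limit_buy(price=97, qty=10): fills=none; bids=[#4:10@97] asks=[-]
After op 7 [order #5] limit_sell(price=105, qty=3): fills=none; bids=[#4:10@97] asks=[#5:3@105]
After op 8 [order #6] market_sell(qty=7): fills=#4x#6:7@97; bids=[#4:3@97] asks=[#5:3@105]
After op 9 [order #7] market_sell(qty=1): fills=#4x#7:1@97; bids=[#4:2@97] asks=[#5:3@105]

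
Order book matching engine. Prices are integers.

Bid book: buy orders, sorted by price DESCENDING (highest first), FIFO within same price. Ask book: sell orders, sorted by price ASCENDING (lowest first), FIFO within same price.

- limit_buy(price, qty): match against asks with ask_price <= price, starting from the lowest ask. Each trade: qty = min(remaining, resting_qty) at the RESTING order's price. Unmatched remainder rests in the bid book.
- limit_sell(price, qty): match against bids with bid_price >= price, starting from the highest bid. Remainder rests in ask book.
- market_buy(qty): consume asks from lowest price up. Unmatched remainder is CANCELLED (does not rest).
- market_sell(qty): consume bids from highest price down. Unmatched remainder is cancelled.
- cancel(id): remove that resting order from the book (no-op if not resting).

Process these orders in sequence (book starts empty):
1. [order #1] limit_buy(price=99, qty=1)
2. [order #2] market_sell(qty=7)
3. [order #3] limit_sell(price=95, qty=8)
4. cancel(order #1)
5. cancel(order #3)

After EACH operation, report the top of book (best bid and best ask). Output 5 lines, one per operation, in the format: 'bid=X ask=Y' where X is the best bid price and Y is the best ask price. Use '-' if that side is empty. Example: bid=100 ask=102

After op 1 [order #1] limit_buy(price=99, qty=1): fills=none; bids=[#1:1@99] asks=[-]
After op 2 [order #2] market_sell(qty=7): fills=#1x#2:1@99; bids=[-] asks=[-]
After op 3 [order #3] limit_sell(price=95, qty=8): fills=none; bids=[-] asks=[#3:8@95]
After op 4 cancel(order #1): fills=none; bids=[-] asks=[#3:8@95]
After op 5 cancel(order #3): fills=none; bids=[-] asks=[-]

Answer: bid=99 ask=-
bid=- ask=-
bid=- ask=95
bid=- ask=95
bid=- ask=-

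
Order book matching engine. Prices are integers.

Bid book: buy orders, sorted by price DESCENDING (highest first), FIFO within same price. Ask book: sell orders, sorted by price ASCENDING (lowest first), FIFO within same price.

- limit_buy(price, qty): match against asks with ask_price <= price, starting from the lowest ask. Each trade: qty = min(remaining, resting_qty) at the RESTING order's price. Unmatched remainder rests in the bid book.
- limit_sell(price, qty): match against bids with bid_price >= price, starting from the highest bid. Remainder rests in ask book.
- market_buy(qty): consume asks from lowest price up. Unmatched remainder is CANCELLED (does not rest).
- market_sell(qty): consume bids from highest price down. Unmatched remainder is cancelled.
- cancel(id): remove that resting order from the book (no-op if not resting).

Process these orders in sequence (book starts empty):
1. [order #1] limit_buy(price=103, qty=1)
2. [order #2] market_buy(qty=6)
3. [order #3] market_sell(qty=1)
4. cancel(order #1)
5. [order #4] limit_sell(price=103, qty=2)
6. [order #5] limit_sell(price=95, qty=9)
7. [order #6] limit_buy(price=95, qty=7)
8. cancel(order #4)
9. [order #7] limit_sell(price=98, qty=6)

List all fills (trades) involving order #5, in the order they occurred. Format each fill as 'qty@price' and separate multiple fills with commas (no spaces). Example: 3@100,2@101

After op 1 [order #1] limit_buy(price=103, qty=1): fills=none; bids=[#1:1@103] asks=[-]
After op 2 [order #2] market_buy(qty=6): fills=none; bids=[#1:1@103] asks=[-]
After op 3 [order #3] market_sell(qty=1): fills=#1x#3:1@103; bids=[-] asks=[-]
After op 4 cancel(order #1): fills=none; bids=[-] asks=[-]
After op 5 [order #4] limit_sell(price=103, qty=2): fills=none; bids=[-] asks=[#4:2@103]
After op 6 [order #5] limit_sell(price=95, qty=9): fills=none; bids=[-] asks=[#5:9@95 #4:2@103]
After op 7 [order #6] limit_buy(price=95, qty=7): fills=#6x#5:7@95; bids=[-] asks=[#5:2@95 #4:2@103]
After op 8 cancel(order #4): fills=none; bids=[-] asks=[#5:2@95]
After op 9 [order #7] limit_sell(price=98, qty=6): fills=none; bids=[-] asks=[#5:2@95 #7:6@98]

Answer: 7@95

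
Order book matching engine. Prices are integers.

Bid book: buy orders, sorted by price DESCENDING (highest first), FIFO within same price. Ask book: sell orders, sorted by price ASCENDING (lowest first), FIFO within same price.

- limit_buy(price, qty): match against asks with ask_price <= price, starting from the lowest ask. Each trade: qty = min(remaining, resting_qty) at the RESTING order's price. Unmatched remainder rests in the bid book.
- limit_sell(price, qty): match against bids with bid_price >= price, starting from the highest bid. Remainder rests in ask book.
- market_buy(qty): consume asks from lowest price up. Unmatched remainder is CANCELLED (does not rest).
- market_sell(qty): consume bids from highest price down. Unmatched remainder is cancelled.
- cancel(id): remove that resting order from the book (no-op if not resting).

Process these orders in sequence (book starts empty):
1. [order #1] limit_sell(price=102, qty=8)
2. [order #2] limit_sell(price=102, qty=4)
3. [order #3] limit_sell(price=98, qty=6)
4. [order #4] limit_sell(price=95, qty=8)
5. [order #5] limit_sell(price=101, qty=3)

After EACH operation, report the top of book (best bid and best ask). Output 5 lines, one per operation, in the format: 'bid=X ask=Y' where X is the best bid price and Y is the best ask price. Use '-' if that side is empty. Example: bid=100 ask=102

After op 1 [order #1] limit_sell(price=102, qty=8): fills=none; bids=[-] asks=[#1:8@102]
After op 2 [order #2] limit_sell(price=102, qty=4): fills=none; bids=[-] asks=[#1:8@102 #2:4@102]
After op 3 [order #3] limit_sell(price=98, qty=6): fills=none; bids=[-] asks=[#3:6@98 #1:8@102 #2:4@102]
After op 4 [order #4] limit_sell(price=95, qty=8): fills=none; bids=[-] asks=[#4:8@95 #3:6@98 #1:8@102 #2:4@102]
After op 5 [order #5] limit_sell(price=101, qty=3): fills=none; bids=[-] asks=[#4:8@95 #3:6@98 #5:3@101 #1:8@102 #2:4@102]

Answer: bid=- ask=102
bid=- ask=102
bid=- ask=98
bid=- ask=95
bid=- ask=95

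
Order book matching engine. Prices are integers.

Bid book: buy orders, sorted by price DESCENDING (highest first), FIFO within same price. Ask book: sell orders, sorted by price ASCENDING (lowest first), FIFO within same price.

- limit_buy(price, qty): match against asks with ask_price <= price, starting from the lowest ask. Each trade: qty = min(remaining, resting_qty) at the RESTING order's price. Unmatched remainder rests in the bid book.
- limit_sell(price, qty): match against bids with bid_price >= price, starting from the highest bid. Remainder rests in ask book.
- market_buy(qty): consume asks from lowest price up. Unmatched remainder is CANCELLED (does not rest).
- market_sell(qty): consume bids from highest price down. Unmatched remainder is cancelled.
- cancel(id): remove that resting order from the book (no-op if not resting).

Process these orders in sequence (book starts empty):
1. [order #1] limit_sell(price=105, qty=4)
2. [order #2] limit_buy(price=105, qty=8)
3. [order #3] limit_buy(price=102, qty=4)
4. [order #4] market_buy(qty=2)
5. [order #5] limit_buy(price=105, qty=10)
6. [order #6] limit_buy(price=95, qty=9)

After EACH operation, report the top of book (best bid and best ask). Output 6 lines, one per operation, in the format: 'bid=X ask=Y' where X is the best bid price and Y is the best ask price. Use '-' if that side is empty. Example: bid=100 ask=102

Answer: bid=- ask=105
bid=105 ask=-
bid=105 ask=-
bid=105 ask=-
bid=105 ask=-
bid=105 ask=-

Derivation:
After op 1 [order #1] limit_sell(price=105, qty=4): fills=none; bids=[-] asks=[#1:4@105]
After op 2 [order #2] limit_buy(price=105, qty=8): fills=#2x#1:4@105; bids=[#2:4@105] asks=[-]
After op 3 [order #3] limit_buy(price=102, qty=4): fills=none; bids=[#2:4@105 #3:4@102] asks=[-]
After op 4 [order #4] market_buy(qty=2): fills=none; bids=[#2:4@105 #3:4@102] asks=[-]
After op 5 [order #5] limit_buy(price=105, qty=10): fills=none; bids=[#2:4@105 #5:10@105 #3:4@102] asks=[-]
After op 6 [order #6] limit_buy(price=95, qty=9): fills=none; bids=[#2:4@105 #5:10@105 #3:4@102 #6:9@95] asks=[-]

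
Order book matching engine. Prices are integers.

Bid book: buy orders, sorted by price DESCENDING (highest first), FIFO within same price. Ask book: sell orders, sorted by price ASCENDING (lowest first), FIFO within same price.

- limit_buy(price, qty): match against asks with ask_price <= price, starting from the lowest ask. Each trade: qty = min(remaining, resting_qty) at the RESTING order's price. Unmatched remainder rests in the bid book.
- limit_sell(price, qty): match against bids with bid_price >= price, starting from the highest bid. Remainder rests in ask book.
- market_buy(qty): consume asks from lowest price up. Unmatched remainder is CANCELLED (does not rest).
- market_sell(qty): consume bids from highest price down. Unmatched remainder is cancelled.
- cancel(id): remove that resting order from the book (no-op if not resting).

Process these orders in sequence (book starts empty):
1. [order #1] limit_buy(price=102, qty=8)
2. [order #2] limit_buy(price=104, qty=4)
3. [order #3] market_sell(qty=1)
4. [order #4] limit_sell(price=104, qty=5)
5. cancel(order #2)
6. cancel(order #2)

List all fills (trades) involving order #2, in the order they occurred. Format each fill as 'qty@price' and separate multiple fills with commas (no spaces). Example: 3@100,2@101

Answer: 1@104,3@104

Derivation:
After op 1 [order #1] limit_buy(price=102, qty=8): fills=none; bids=[#1:8@102] asks=[-]
After op 2 [order #2] limit_buy(price=104, qty=4): fills=none; bids=[#2:4@104 #1:8@102] asks=[-]
After op 3 [order #3] market_sell(qty=1): fills=#2x#3:1@104; bids=[#2:3@104 #1:8@102] asks=[-]
After op 4 [order #4] limit_sell(price=104, qty=5): fills=#2x#4:3@104; bids=[#1:8@102] asks=[#4:2@104]
After op 5 cancel(order #2): fills=none; bids=[#1:8@102] asks=[#4:2@104]
After op 6 cancel(order #2): fills=none; bids=[#1:8@102] asks=[#4:2@104]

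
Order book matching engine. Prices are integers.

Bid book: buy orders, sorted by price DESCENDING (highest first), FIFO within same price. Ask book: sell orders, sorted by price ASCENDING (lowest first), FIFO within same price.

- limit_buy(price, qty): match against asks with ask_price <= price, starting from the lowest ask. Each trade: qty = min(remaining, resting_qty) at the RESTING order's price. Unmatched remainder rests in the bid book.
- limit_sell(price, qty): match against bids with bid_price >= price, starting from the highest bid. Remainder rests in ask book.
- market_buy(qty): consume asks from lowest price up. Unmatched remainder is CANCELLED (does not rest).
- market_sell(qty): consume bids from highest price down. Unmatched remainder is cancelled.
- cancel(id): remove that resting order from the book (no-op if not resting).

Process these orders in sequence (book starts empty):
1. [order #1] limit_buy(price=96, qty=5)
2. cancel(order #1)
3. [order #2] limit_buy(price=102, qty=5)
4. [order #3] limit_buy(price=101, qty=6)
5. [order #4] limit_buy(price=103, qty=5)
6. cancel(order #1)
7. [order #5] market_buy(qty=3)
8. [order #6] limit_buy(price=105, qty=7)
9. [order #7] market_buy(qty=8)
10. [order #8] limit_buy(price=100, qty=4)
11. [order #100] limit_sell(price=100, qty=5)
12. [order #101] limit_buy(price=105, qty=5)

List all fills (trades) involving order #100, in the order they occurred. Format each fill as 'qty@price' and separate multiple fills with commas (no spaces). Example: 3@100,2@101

After op 1 [order #1] limit_buy(price=96, qty=5): fills=none; bids=[#1:5@96] asks=[-]
After op 2 cancel(order #1): fills=none; bids=[-] asks=[-]
After op 3 [order #2] limit_buy(price=102, qty=5): fills=none; bids=[#2:5@102] asks=[-]
After op 4 [order #3] limit_buy(price=101, qty=6): fills=none; bids=[#2:5@102 #3:6@101] asks=[-]
After op 5 [order #4] limit_buy(price=103, qty=5): fills=none; bids=[#4:5@103 #2:5@102 #3:6@101] asks=[-]
After op 6 cancel(order #1): fills=none; bids=[#4:5@103 #2:5@102 #3:6@101] asks=[-]
After op 7 [order #5] market_buy(qty=3): fills=none; bids=[#4:5@103 #2:5@102 #3:6@101] asks=[-]
After op 8 [order #6] limit_buy(price=105, qty=7): fills=none; bids=[#6:7@105 #4:5@103 #2:5@102 #3:6@101] asks=[-]
After op 9 [order #7] market_buy(qty=8): fills=none; bids=[#6:7@105 #4:5@103 #2:5@102 #3:6@101] asks=[-]
After op 10 [order #8] limit_buy(price=100, qty=4): fills=none; bids=[#6:7@105 #4:5@103 #2:5@102 #3:6@101 #8:4@100] asks=[-]
After op 11 [order #100] limit_sell(price=100, qty=5): fills=#6x#100:5@105; bids=[#6:2@105 #4:5@103 #2:5@102 #3:6@101 #8:4@100] asks=[-]
After op 12 [order #101] limit_buy(price=105, qty=5): fills=none; bids=[#6:2@105 #101:5@105 #4:5@103 #2:5@102 #3:6@101 #8:4@100] asks=[-]

Answer: 5@105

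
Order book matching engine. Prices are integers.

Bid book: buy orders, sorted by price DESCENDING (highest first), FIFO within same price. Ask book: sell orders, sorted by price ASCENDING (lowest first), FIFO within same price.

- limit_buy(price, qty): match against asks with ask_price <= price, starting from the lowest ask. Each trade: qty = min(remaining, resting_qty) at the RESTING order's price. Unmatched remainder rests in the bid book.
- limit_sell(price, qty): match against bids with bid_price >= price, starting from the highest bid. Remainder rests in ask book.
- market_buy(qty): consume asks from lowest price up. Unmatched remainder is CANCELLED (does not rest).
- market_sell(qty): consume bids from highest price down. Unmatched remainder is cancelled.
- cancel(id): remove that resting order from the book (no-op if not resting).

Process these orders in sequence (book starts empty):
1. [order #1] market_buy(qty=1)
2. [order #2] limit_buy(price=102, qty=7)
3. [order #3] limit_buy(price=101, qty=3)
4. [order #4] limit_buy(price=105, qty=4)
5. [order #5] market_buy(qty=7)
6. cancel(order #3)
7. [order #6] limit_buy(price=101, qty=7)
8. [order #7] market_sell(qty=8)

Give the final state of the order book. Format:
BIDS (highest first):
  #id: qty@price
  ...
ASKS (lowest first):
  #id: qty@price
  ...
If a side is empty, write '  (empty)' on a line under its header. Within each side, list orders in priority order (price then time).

Answer: BIDS (highest first):
  #2: 3@102
  #6: 7@101
ASKS (lowest first):
  (empty)

Derivation:
After op 1 [order #1] market_buy(qty=1): fills=none; bids=[-] asks=[-]
After op 2 [order #2] limit_buy(price=102, qty=7): fills=none; bids=[#2:7@102] asks=[-]
After op 3 [order #3] limit_buy(price=101, qty=3): fills=none; bids=[#2:7@102 #3:3@101] asks=[-]
After op 4 [order #4] limit_buy(price=105, qty=4): fills=none; bids=[#4:4@105 #2:7@102 #3:3@101] asks=[-]
After op 5 [order #5] market_buy(qty=7): fills=none; bids=[#4:4@105 #2:7@102 #3:3@101] asks=[-]
After op 6 cancel(order #3): fills=none; bids=[#4:4@105 #2:7@102] asks=[-]
After op 7 [order #6] limit_buy(price=101, qty=7): fills=none; bids=[#4:4@105 #2:7@102 #6:7@101] asks=[-]
After op 8 [order #7] market_sell(qty=8): fills=#4x#7:4@105 #2x#7:4@102; bids=[#2:3@102 #6:7@101] asks=[-]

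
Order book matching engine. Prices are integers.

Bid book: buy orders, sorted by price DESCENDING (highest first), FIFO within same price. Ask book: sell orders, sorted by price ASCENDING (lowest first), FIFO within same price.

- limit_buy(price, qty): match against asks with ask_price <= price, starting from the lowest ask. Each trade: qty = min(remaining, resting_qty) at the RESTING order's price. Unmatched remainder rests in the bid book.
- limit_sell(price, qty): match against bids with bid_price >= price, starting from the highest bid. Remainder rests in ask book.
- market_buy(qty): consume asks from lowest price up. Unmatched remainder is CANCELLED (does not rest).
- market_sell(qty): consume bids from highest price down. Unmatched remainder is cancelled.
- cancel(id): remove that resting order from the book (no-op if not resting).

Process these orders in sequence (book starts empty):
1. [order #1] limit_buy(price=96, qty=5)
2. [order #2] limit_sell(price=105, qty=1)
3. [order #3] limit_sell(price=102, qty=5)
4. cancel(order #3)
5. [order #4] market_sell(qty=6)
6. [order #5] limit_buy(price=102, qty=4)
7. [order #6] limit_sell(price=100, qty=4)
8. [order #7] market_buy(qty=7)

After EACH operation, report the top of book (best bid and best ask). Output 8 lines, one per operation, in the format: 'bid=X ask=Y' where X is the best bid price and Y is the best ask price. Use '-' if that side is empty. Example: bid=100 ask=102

Answer: bid=96 ask=-
bid=96 ask=105
bid=96 ask=102
bid=96 ask=105
bid=- ask=105
bid=102 ask=105
bid=- ask=105
bid=- ask=-

Derivation:
After op 1 [order #1] limit_buy(price=96, qty=5): fills=none; bids=[#1:5@96] asks=[-]
After op 2 [order #2] limit_sell(price=105, qty=1): fills=none; bids=[#1:5@96] asks=[#2:1@105]
After op 3 [order #3] limit_sell(price=102, qty=5): fills=none; bids=[#1:5@96] asks=[#3:5@102 #2:1@105]
After op 4 cancel(order #3): fills=none; bids=[#1:5@96] asks=[#2:1@105]
After op 5 [order #4] market_sell(qty=6): fills=#1x#4:5@96; bids=[-] asks=[#2:1@105]
After op 6 [order #5] limit_buy(price=102, qty=4): fills=none; bids=[#5:4@102] asks=[#2:1@105]
After op 7 [order #6] limit_sell(price=100, qty=4): fills=#5x#6:4@102; bids=[-] asks=[#2:1@105]
After op 8 [order #7] market_buy(qty=7): fills=#7x#2:1@105; bids=[-] asks=[-]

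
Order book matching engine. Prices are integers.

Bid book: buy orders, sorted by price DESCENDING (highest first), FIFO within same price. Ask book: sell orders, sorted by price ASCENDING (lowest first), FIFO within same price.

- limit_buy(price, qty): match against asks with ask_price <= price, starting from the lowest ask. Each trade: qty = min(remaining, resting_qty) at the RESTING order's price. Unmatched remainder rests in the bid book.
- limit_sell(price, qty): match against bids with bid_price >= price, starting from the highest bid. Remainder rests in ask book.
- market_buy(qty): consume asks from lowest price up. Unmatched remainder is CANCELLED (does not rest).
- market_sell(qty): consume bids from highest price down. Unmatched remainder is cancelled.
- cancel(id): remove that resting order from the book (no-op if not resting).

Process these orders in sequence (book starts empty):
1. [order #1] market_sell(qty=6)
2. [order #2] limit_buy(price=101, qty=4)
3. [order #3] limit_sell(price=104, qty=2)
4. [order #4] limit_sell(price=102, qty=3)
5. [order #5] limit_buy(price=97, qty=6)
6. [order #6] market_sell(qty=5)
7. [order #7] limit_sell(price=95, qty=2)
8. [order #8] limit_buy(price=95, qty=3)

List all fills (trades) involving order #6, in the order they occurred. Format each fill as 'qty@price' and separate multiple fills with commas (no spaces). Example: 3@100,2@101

After op 1 [order #1] market_sell(qty=6): fills=none; bids=[-] asks=[-]
After op 2 [order #2] limit_buy(price=101, qty=4): fills=none; bids=[#2:4@101] asks=[-]
After op 3 [order #3] limit_sell(price=104, qty=2): fills=none; bids=[#2:4@101] asks=[#3:2@104]
After op 4 [order #4] limit_sell(price=102, qty=3): fills=none; bids=[#2:4@101] asks=[#4:3@102 #3:2@104]
After op 5 [order #5] limit_buy(price=97, qty=6): fills=none; bids=[#2:4@101 #5:6@97] asks=[#4:3@102 #3:2@104]
After op 6 [order #6] market_sell(qty=5): fills=#2x#6:4@101 #5x#6:1@97; bids=[#5:5@97] asks=[#4:3@102 #3:2@104]
After op 7 [order #7] limit_sell(price=95, qty=2): fills=#5x#7:2@97; bids=[#5:3@97] asks=[#4:3@102 #3:2@104]
After op 8 [order #8] limit_buy(price=95, qty=3): fills=none; bids=[#5:3@97 #8:3@95] asks=[#4:3@102 #3:2@104]

Answer: 4@101,1@97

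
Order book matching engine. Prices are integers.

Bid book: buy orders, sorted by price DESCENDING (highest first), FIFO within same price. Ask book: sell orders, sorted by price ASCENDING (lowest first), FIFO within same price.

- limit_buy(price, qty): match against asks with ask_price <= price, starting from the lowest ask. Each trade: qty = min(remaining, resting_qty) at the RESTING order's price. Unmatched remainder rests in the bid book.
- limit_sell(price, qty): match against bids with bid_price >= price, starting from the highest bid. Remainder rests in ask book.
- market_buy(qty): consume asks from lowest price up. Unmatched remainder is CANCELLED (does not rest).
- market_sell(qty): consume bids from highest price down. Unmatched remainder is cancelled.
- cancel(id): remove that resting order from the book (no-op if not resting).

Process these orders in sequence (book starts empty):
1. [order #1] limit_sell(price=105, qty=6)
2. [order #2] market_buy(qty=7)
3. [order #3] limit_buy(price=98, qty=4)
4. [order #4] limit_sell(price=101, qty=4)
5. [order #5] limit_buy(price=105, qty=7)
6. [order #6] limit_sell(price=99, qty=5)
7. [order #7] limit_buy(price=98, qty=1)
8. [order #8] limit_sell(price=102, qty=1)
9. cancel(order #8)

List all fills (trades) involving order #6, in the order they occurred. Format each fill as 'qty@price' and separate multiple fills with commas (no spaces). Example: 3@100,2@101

After op 1 [order #1] limit_sell(price=105, qty=6): fills=none; bids=[-] asks=[#1:6@105]
After op 2 [order #2] market_buy(qty=7): fills=#2x#1:6@105; bids=[-] asks=[-]
After op 3 [order #3] limit_buy(price=98, qty=4): fills=none; bids=[#3:4@98] asks=[-]
After op 4 [order #4] limit_sell(price=101, qty=4): fills=none; bids=[#3:4@98] asks=[#4:4@101]
After op 5 [order #5] limit_buy(price=105, qty=7): fills=#5x#4:4@101; bids=[#5:3@105 #3:4@98] asks=[-]
After op 6 [order #6] limit_sell(price=99, qty=5): fills=#5x#6:3@105; bids=[#3:4@98] asks=[#6:2@99]
After op 7 [order #7] limit_buy(price=98, qty=1): fills=none; bids=[#3:4@98 #7:1@98] asks=[#6:2@99]
After op 8 [order #8] limit_sell(price=102, qty=1): fills=none; bids=[#3:4@98 #7:1@98] asks=[#6:2@99 #8:1@102]
After op 9 cancel(order #8): fills=none; bids=[#3:4@98 #7:1@98] asks=[#6:2@99]

Answer: 3@105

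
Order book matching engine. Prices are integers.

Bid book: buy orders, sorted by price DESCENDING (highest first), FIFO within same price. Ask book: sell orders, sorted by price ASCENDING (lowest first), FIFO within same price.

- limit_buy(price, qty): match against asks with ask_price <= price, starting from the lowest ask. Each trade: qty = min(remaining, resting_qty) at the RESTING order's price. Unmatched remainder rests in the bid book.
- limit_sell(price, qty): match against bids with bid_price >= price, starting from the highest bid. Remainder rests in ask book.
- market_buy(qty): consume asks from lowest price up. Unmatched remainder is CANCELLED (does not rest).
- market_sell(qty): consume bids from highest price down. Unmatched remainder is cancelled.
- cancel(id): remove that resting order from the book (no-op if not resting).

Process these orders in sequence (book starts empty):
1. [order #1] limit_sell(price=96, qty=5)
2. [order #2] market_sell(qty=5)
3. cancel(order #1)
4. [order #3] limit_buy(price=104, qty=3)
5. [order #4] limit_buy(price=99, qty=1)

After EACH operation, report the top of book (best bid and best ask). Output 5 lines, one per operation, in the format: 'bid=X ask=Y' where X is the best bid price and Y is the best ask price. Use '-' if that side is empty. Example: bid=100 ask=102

After op 1 [order #1] limit_sell(price=96, qty=5): fills=none; bids=[-] asks=[#1:5@96]
After op 2 [order #2] market_sell(qty=5): fills=none; bids=[-] asks=[#1:5@96]
After op 3 cancel(order #1): fills=none; bids=[-] asks=[-]
After op 4 [order #3] limit_buy(price=104, qty=3): fills=none; bids=[#3:3@104] asks=[-]
After op 5 [order #4] limit_buy(price=99, qty=1): fills=none; bids=[#3:3@104 #4:1@99] asks=[-]

Answer: bid=- ask=96
bid=- ask=96
bid=- ask=-
bid=104 ask=-
bid=104 ask=-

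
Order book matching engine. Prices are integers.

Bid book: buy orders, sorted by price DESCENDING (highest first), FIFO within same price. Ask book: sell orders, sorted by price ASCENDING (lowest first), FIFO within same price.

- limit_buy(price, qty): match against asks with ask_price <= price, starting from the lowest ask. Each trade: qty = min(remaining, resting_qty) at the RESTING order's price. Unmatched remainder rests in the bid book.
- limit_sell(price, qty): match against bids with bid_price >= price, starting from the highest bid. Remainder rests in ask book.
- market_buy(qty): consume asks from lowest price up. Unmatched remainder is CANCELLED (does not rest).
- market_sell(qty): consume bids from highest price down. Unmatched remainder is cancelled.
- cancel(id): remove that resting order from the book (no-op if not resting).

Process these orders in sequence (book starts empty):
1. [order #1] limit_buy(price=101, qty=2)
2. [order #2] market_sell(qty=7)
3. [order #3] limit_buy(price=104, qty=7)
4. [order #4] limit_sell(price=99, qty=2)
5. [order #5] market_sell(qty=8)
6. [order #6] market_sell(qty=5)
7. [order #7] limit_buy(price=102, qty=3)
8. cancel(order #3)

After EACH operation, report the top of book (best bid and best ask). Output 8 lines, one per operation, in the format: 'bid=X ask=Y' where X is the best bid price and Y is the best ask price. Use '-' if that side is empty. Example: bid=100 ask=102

After op 1 [order #1] limit_buy(price=101, qty=2): fills=none; bids=[#1:2@101] asks=[-]
After op 2 [order #2] market_sell(qty=7): fills=#1x#2:2@101; bids=[-] asks=[-]
After op 3 [order #3] limit_buy(price=104, qty=7): fills=none; bids=[#3:7@104] asks=[-]
After op 4 [order #4] limit_sell(price=99, qty=2): fills=#3x#4:2@104; bids=[#3:5@104] asks=[-]
After op 5 [order #5] market_sell(qty=8): fills=#3x#5:5@104; bids=[-] asks=[-]
After op 6 [order #6] market_sell(qty=5): fills=none; bids=[-] asks=[-]
After op 7 [order #7] limit_buy(price=102, qty=3): fills=none; bids=[#7:3@102] asks=[-]
After op 8 cancel(order #3): fills=none; bids=[#7:3@102] asks=[-]

Answer: bid=101 ask=-
bid=- ask=-
bid=104 ask=-
bid=104 ask=-
bid=- ask=-
bid=- ask=-
bid=102 ask=-
bid=102 ask=-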